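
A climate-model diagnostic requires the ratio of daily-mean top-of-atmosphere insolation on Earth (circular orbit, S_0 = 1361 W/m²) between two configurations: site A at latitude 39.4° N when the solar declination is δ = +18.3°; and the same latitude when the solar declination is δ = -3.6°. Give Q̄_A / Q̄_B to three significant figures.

— Configuration A (ϕ=+39.4°):
cos h₀ = −tan(+39.4°) tan(+18.300°) = -0.2717, h₀ = 1.8459 rad.
Bracket: h₀ sin ϕ sin δ + cos ϕ cos δ sin h₀ = 1.8459×0.63473×0.31399 + 0.77273×0.94943×0.96239 = 0.367886 + 0.706060 = 1.073946.
Q̄ = (S_0/π) × [bracket] = (1361/π) × 1.073946 = 465.25 W/m².
— Configuration B (ϕ=+39.4°):
cos h₀ = −tan(+39.4°) tan(-3.600°) = 0.0517, h₀ = 1.5191 rad.
Bracket: h₀ sin ϕ sin δ + cos ϕ cos δ sin h₀ = 1.5191×0.63473×-0.06279 + 0.77273×0.99803×0.99866 = -0.060543 + 0.770174 = 0.709631.
Q̄ = (S_0/π) × [bracket] = (1361/π) × 0.709631 = 307.43 W/m².
Ratio Q̄_A / Q̄_B = 465.25 / 307.43 = 1.513.

Q̄_A / Q̄_B ≈ 1.51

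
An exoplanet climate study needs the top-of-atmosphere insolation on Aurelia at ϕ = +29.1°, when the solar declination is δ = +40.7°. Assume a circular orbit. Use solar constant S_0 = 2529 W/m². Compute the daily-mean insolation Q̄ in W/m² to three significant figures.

Q̄ ≈ 997 W/m²

cos h₀ = −tan(+29.1°) tan(+40.700°) = -0.4787, h₀ = 2.0700 rad.
Bracket: h₀ sin ϕ sin δ + cos ϕ cos δ sin h₀ = 2.0700×0.48634×0.65210 + 0.87377×0.75813×0.87795 = 0.656485 + 0.581582 = 1.238067.
Q̄ = (S_0/π) × [bracket] = (2529/π) × 1.238067 = 996.7 W/m².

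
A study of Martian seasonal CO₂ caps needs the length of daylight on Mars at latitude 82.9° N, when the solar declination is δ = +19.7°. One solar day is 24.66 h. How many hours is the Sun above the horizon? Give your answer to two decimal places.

24.66 h

Sunrise equation: cos h₀ = −tan ϕ · tan δ = -2.8746 ≤ −1, so the Sun never sets (polar day) and h₀ = π.
Daylight = 2h₀/(2π) × 24.66 h = (3.1416/π) × 24.66 = 24.66 h.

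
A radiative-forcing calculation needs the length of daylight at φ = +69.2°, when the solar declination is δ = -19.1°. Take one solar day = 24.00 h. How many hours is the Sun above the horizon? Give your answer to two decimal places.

3.24 h

cos H₀ = −tan φ · tan δ = −tan(+69.2°) × tan(-19.100°) = 0.9116, so H₀ = 0.4237 rad = 24.27°.
Daylight = 2H₀/(2π) × 24.00 h = (0.4237/π) × 24.00 = 3.24 h.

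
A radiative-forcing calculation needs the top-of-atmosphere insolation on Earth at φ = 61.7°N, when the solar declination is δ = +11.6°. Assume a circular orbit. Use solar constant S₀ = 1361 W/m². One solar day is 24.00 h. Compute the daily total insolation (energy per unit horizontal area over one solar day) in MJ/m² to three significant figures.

29.1 MJ/m²

cos H₀ = −tan(+61.7°) tan(+11.600°) = -0.3812, H₀ = 1.9619 rad.
Bracket: H₀ sin φ sin δ + cos φ cos δ sin H₀ = 1.9619×0.88048×0.20108 + 0.47409×0.97958×0.92448 = 0.347348 + 0.429337 = 0.776685.
Q̄ = (S₀/π) × [bracket] = (1361/π) × 0.776685 = 336.48 W/m².
Daily total = Q̄ × 24.00 h × 3600 s/h = 336.48 × 24.00 × 3600 / 10⁶ = 29.07 MJ/m².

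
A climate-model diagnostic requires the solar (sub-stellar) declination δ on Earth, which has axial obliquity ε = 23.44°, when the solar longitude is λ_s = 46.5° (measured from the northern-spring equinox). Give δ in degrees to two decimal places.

sin δ = sin ε · sin λ_s = sin 23.44° × sin 46.5° = 0.288546.
δ = arcsin(0.288546) = +16.77°.

δ = +16.77°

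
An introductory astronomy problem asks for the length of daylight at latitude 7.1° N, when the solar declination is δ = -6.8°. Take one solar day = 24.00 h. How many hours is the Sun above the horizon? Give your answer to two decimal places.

11.89 h

cos h₀ = −tan ϕ · tan δ = −tan(+7.1°) × tan(-6.800°) = 0.0149, so h₀ = 1.5559 rad = 89.15°.
Daylight = 2h₀/(2π) × 24.00 h = (1.5559/π) × 24.00 = 11.89 h.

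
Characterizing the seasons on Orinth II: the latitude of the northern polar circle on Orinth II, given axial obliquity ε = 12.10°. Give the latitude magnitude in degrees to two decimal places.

77.90°

The polar circle is the lowest latitude that experiences at least one full rotation of continuous daylight at the northern-summer solstice; it lies at |φ| = 90° − ε = 90° − 12.10° = 77.90°.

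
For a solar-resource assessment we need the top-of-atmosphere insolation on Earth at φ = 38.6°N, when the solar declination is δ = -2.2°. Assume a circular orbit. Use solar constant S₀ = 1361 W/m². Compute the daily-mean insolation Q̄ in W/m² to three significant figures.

cos H₀ = −tan(+38.6°) tan(-2.200°) = 0.0307, H₀ = 1.5401 rad.
Bracket: H₀ sin φ sin δ + cos φ cos δ sin H₀ = 1.5401×0.62388×-0.03839 + 0.78152×0.99926×0.99953 = -0.036887 + 0.780575 = 0.743688.
Q̄ = (S₀/π) × [bracket] = (1361/π) × 0.743688 = 322.2 W/m².

Q̄ ≈ 322 W/m²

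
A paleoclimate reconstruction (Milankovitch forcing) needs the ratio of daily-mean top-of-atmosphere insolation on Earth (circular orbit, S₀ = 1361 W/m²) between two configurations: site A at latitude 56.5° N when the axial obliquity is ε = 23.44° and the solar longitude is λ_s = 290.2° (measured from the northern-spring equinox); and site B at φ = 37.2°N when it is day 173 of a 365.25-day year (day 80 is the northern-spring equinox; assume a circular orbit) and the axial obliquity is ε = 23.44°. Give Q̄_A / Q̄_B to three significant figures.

Q̄_A / Q̄_B ≈ 0.105

— Configuration A (φ=+56.5°):
Solar declination: sin δ = sin ε · sin λ_s = sin 23.44° × sin 290.2° = -0.37332, so δ = -21.921°.
cos H₀ = −tan(+56.5°) tan(-21.921°) = 0.6080, H₀ = 0.9173 rad.
Bracket: H₀ sin φ sin δ + cos φ cos δ sin H₀ = 0.9173×0.83389×-0.37332 + 0.55194×0.92770×0.79395 = -0.285563 + 0.406530 = 0.120967.
Q̄ = (S₀/π) × [bracket] = (1361/π) × 0.120967 = 52.405 W/m².
— Configuration B (φ=+37.2°):
Solar longitude: λ_s = 360° × (173 − 80)/365.25 = 91.663°.
sin δ = sin 23.44° × sin 91.663° = 0.39762, so δ = +23.430°.
cos H₀ = −tan(+37.2°) tan(+23.430°) = -0.3289, H₀ = 1.9060 rad.
Bracket: H₀ sin φ sin δ + cos φ cos δ sin H₀ = 1.9060×0.60460×0.39762 + 0.79653×0.91755×0.94435 = 0.458204 + 0.690184 = 1.148388.
Q̄ = (S₀/π) × [bracket] = (1361/π) × 1.148388 = 497.50 W/m².
Ratio Q̄_A / Q̄_B = 52.405 / 497.50 = 0.1053.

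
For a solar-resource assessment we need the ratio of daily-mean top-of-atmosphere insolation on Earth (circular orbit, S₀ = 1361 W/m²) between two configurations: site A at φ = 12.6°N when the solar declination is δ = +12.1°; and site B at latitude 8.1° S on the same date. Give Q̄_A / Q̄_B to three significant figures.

— Configuration A (φ=+12.6°):
cos H₀ = −tan(+12.6°) tan(+12.100°) = -0.0479, H₀ = 1.6187 rad.
Bracket: H₀ sin φ sin δ + cos φ cos δ sin H₀ = 1.6187×0.21814×0.20962 + 0.97592×0.97778×0.99885 = 0.074017 + 0.953138 = 1.027155.
Q̄ = (S₀/π) × [bracket] = (1361/π) × 1.027155 = 444.98 W/m².
— Configuration B (φ=-8.1°):
cos H₀ = −tan(-8.1°) tan(+12.100°) = 0.0305, H₀ = 1.5403 rad.
Bracket: H₀ sin φ sin δ + cos φ cos δ sin H₀ = 1.5403×-0.14090×0.20962 + 0.99002×0.97778×0.99953 = -0.045493 + 0.967567 = 0.922074.
Q̄ = (S₀/π) × [bracket] = (1361/π) × 0.922074 = 399.46 W/m².
Ratio Q̄_A / Q̄_B = 444.98 / 399.46 = 1.114.

Q̄_A / Q̄_B ≈ 1.11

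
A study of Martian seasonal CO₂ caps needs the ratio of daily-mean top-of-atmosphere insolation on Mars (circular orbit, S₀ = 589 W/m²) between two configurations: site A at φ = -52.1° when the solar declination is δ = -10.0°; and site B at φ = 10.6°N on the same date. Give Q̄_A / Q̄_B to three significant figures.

Q̄_A / Q̄_B ≈ 0.910

— Configuration A (φ=-52.1°):
cos H₀ = −tan(-52.1°) tan(-10.000°) = -0.2265, H₀ = 1.7993 rad.
Bracket: H₀ sin φ sin δ + cos φ cos δ sin H₀ = 1.7993×-0.78908×-0.17365 + 0.61429×0.98481×0.97401 = 0.246547 + 0.589236 = 0.835783.
Q̄ = (S₀/π) × [bracket] = (589/π) × 0.835783 = 156.70 W/m².
— Configuration B (φ=+10.6°):
cos H₀ = −tan(+10.6°) tan(-10.000°) = 0.0330, H₀ = 1.5378 rad.
Bracket: H₀ sin φ sin δ + cos φ cos δ sin H₀ = 1.5378×0.18395×-0.17365 + 0.98294×0.98481×0.99946 = -0.049122 + 0.967486 = 0.918364.
Q̄ = (S₀/π) × [bracket] = (589/π) × 0.918364 = 172.18 W/m².
Ratio Q̄_A / Q̄_B = 156.70 / 172.18 = 0.9101.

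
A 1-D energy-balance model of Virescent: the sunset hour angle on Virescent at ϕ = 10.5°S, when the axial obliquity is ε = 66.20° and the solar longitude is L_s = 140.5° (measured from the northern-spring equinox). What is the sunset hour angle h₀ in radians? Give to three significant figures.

Solar declination: sin δ = sin ε · sin L_s = sin 66.20° × sin 140.5° = 0.58199, so δ = +35.590°.
cos h₀ = −tan ϕ · tan δ = −tan(-10.5°) × tan(+35.590°) = 0.1326, so h₀ = 1.4378 rad = 82.38°.

h₀ = 1.44 rad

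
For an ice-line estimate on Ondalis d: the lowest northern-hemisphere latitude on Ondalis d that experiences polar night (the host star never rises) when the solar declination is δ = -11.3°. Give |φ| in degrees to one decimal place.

Polar night requires cos H₀ = −tan φ tan δ ≥ 1, i.e. tan φ tan δ ≤ −1.
The boundary is |tan φ| · |tan δ| = 1, so |φ| = 90° − |δ| = 90° − 11.3° = 78.7° in the northern hemisphere.

|φ| = 78.7°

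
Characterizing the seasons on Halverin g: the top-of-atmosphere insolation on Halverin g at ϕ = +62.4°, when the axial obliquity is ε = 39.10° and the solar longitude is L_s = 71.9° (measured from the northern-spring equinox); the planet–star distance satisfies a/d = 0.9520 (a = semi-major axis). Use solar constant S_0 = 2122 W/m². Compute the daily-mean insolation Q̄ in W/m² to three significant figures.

Q̄ ≈ 1.02e+03 W/m²

Solar declination: sin δ = sin ε · sin L_s = sin 39.10° × sin 71.9° = 0.59947, so δ = +36.832°.
cos h₀ = −tan(+62.4°) tan(+36.832°) = -1.4326 ≤ −1 ⇒ polar day, h₀ = π.
Bracket: h₀ sin ϕ sin δ + cos ϕ cos δ sin h₀ = 3.1416×0.88620×0.59947 + 0.46330×0.80040×0.00000 = 1.668976 + 0.000000 = 1.668976.
Inverse-square distance factor (a/d)² = 0.9520² = 0.906304.
Q̄ = (S_0/π) × 0.906304 × [bracket] = (2122/π) × 0.906304 × 1.668976 = 1022 W/m².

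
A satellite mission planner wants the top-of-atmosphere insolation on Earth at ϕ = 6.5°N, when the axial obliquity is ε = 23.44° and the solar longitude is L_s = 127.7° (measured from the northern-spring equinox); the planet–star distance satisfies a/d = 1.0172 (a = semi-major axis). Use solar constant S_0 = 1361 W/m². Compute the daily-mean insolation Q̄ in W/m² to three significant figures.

Q̄ ≈ 448 W/m²

Solar declination: sin δ = sin ε · sin L_s = sin 23.44° × sin 127.7° = 0.31474, so δ = +18.345°.
cos h₀ = −tan(+6.5°) tan(+18.345°) = -0.0378, h₀ = 1.6086 rad.
Bracket: h₀ sin ϕ sin δ + cos ϕ cos δ sin h₀ = 1.6086×0.11320×0.31474 + 0.99357×0.94918×0.99929 = 0.057312 + 0.942407 = 0.999719.
Inverse-square distance factor (a/d)² = 1.0172² = 1.034696.
Q̄ = (S_0/π) × 1.034696 × [bracket] = (1361/π) × 1.034696 × 0.999719 = 448.1 W/m².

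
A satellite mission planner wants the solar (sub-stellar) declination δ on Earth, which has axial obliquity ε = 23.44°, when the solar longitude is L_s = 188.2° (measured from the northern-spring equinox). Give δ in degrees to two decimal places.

sin δ = sin ε · sin L_s = sin 23.44° × sin 188.2° = -0.056736.
δ = arcsin(-0.056736) = -3.25°.

δ = -3.25°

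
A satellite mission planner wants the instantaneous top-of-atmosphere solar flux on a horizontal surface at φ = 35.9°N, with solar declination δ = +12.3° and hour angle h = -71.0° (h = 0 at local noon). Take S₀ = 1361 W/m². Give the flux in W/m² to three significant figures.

521 W/m²

cos θ_z = sin φ sin δ + cos φ cos δ cos h = 0.124915 + 0.257670 = 0.382585.
Flux = S₀ · cos θ_z = 1361 × 0.382585 = 520.7 W/m².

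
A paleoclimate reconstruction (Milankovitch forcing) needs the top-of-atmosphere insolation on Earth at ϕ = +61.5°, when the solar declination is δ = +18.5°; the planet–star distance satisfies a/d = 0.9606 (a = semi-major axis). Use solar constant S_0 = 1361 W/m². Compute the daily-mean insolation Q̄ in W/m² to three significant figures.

cos h₀ = −tan(+61.5°) tan(+18.500°) = -0.6162, h₀ = 2.2348 rad.
Bracket: h₀ sin ϕ sin δ + cos ϕ cos δ sin h₀ = 2.2348×0.87882×0.31730 + 0.47716×0.94832×0.78755 = 0.623173 + 0.356367 = 0.979540.
Inverse-square distance factor (a/d)² = 0.9606² = 0.922752.
Q̄ = (S_0/π) × 0.922752 × [bracket] = (1361/π) × 0.922752 × 0.979540 = 391.6 W/m².

Q̄ ≈ 392 W/m²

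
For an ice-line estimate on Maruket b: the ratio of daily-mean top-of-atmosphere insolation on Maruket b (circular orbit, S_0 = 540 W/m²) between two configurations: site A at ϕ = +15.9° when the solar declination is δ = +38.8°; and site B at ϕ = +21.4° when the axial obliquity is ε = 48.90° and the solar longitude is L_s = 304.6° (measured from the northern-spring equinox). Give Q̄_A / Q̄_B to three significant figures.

Q̄_A / Q̄_B ≈ 2.53

— Configuration A (ϕ=+15.9°):
cos h₀ = −tan(+15.9°) tan(+38.800°) = -0.2290, h₀ = 1.8019 rad.
Bracket: h₀ sin ϕ sin δ + cos ϕ cos δ sin h₀ = 1.8019×0.27396×0.62660 + 0.96174×0.77934×0.97342 = 0.309320 + 0.729600 = 1.038920.
Q̄ = (S_0/π) × [bracket] = (540/π) × 1.038920 = 178.58 W/m².
— Configuration B (ϕ=+21.4°):
Solar declination: sin δ = sin ε · sin L_s = sin 48.90° × sin 304.6° = -0.62029, so δ = -38.337°.
cos h₀ = −tan(+21.4°) tan(-38.337°) = 0.3099, h₀ = 1.2557 rad.
Bracket: h₀ sin ϕ sin δ + cos ϕ cos δ sin h₀ = 1.2557×0.36488×-0.62029 + 0.93106×0.78438×0.95077 = -0.284204 + 0.694352 = 0.410148.
Q̄ = (S_0/π) × [bracket] = (540/π) × 0.410148 = 70.499 W/m².
Ratio Q̄_A / Q̄_B = 178.58 / 70.499 = 2.533.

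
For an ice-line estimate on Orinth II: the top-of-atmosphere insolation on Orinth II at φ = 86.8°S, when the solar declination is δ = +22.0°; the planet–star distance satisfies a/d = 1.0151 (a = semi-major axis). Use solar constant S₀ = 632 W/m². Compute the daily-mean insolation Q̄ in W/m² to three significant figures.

cos H₀ = −tan(-86.8°) tan(+22.000°) = 7.2265 ≥ 1 ⇒ polar night, H₀ = 0 and Q̄ = 0.
Inverse-square distance factor (a/d)² = 1.0151² = 1.030428.

Q̄ ≈ 0.00 W/m²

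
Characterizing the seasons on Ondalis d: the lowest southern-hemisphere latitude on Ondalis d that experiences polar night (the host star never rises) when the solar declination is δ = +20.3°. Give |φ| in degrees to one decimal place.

Polar night requires cos H₀ = −tan φ tan δ ≥ 1, i.e. tan φ tan δ ≤ −1.
The boundary is |tan φ| · |tan δ| = 1, so |φ| = 90° − |δ| = 90° − 20.3° = 69.7° in the southern hemisphere.

|φ| = 69.7°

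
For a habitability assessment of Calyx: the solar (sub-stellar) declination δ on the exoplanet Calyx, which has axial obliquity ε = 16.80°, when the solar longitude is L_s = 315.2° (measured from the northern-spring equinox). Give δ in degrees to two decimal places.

sin δ = sin ε · sin L_s = sin 16.80° × sin 315.2° = -0.203662.
δ = arcsin(-0.203662) = -11.75°.

δ = -11.75°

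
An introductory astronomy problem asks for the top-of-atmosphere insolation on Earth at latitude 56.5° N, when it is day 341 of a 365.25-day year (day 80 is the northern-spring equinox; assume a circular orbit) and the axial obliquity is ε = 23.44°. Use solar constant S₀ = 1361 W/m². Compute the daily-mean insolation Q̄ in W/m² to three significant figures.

Q̄ ≈ 46.5 W/m²

Solar longitude: λ_s = 360° × (341 − 80)/365.25 = 257.248°.
sin δ = sin 23.44° × sin 257.248° = -0.38798, so δ = -22.829°.
cos H₀ = −tan(+56.5°) tan(-22.829°) = 0.6360, H₀ = 0.8815 rad.
Bracket: H₀ sin φ sin δ + cos φ cos δ sin H₀ = 0.8815×0.83389×-0.38798 + 0.55194×0.92167×0.77170 = -0.285194 + 0.392569 = 0.107375.
Q̄ = (S₀/π) × [bracket] = (1361/π) × 0.107375 = 46.52 W/m².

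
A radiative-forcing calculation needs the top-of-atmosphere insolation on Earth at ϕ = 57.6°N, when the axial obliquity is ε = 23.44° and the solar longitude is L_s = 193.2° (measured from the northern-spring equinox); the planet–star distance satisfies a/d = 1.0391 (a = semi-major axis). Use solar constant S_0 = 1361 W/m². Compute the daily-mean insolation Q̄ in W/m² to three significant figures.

Solar declination: sin δ = sin ε · sin L_s = sin 23.44° × sin 193.2° = -0.09084, so δ = -5.212°.
cos h₀ = −tan(+57.6°) tan(-5.212°) = 0.1437, h₀ = 1.4266 rad.
Bracket: h₀ sin ϕ sin δ + cos ϕ cos δ sin h₀ = 1.4266×0.84433×-0.09084 + 0.53583×0.99587×0.98962 = -0.109419 + 0.528078 = 0.418659.
Inverse-square distance factor (a/d)² = 1.0391² = 1.079729.
Q̄ = (S_0/π) × 1.079729 × [bracket] = (1361/π) × 1.079729 × 0.418659 = 195.8 W/m².

Q̄ ≈ 196 W/m²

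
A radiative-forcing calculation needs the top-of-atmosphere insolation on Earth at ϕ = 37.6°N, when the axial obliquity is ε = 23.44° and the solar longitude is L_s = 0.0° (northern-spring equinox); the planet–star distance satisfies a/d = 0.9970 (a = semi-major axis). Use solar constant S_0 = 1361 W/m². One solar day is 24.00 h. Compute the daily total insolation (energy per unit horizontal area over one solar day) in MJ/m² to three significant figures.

29.5 MJ/m²

Solar declination: sin δ = sin ε · sin L_s = sin 23.44° × sin 0.0° = 0.00000, so δ = +0.000°.
cos h₀ = −tan(+37.6°) tan(+0.000°) = -0.0000, h₀ = 1.5708 rad.
Bracket: h₀ sin ϕ sin δ + cos ϕ cos δ sin h₀ = 1.5708×0.61015×0.00000 + 0.79229×1.00000×1.00000 = 0.000000 + 0.792290 = 0.792290.
Inverse-square distance factor (a/d)² = 0.9970² = 0.994009.
Q̄ = (S_0/π) × 0.994009 × [bracket] = (1361/π) × 0.994009 × 0.792290 = 341.18 W/m².
Daily total = Q̄ × 24.00 h × 3600 s/h = 341.18 × 24.00 × 3600 / 10⁶ = 29.48 MJ/m².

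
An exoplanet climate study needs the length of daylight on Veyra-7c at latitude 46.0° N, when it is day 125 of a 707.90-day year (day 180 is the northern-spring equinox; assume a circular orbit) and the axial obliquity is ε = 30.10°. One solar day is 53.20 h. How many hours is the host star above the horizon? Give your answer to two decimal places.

Solar longitude: L_s = 360° × (125 − 180)/707.90 = -27.970°, i.e. -27.970° + 360° = 332.030°.
sin δ = sin 30.10° × sin 332.030° = -0.23521, so δ = -13.604°.
cos h₀ = −tan ϕ · tan δ = −tan(+46.0°) × tan(-13.604°) = 0.2506, so h₀ = 1.3175 rad = 75.49°.
Daylight = 2h₀/(2π) × 53.20 h = (1.3175/π) × 53.20 = 22.31 h.

22.31 h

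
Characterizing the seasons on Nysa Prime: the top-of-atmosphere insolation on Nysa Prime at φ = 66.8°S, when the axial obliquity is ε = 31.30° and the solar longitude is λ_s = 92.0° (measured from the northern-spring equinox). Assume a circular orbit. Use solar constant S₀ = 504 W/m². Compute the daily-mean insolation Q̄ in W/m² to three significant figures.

Solar declination: sin δ = sin ε · sin λ_s = sin 31.30° × sin 92.0° = 0.51920, so δ = +31.279°.
cos H₀ = −tan(-66.8°) tan(+31.279°) = 1.4174 ≥ 1 ⇒ polar night, H₀ = 0 and Q̄ = 0.

Q̄ ≈ 0.00 W/m²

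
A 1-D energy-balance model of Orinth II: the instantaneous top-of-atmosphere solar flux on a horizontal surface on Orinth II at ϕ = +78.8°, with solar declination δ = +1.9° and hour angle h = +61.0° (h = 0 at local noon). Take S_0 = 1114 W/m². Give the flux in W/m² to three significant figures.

cos θ_z = sin ϕ sin δ + cos ϕ cos δ cos h = 0.032524 + 0.094115 = 0.126639.
Flux = S_0 · cos θ_z = 1114 × 0.126639 = 141.1 W/m².

141 W/m²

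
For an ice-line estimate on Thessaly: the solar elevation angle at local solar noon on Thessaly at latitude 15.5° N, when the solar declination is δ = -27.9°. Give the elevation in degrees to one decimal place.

At local noon the hour angle is zero, so the zenith angle equals |ϕ − δ| = |+15.5° − (-27.900°)| = 43.400°.
Elevation = 90° − 43.400° = 46.6°.

46.6°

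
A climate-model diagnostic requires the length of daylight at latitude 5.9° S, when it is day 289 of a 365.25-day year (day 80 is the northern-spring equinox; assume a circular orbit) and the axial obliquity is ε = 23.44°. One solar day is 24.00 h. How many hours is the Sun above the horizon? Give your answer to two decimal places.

Solar longitude: L_s = 360° × (289 − 80)/365.25 = 205.996°.
sin δ = sin 23.44° × sin 205.996° = -0.17435, so δ = -10.041°.
cos h₀ = −tan ϕ · tan δ = −tan(-5.9°) × tan(-10.041°) = -0.0183, so h₀ = 1.5891 rad = 91.05°.
Daylight = 2h₀/(2π) × 24.00 h = (1.5891/π) × 24.00 = 12.14 h.

12.14 h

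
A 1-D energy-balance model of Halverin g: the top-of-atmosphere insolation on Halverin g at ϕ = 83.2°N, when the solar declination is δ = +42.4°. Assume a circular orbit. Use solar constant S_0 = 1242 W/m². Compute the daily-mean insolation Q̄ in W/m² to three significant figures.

cos h₀ = −tan(+83.2°) tan(+42.400°) = -7.6577 ≤ −1 ⇒ polar day, h₀ = π.
Bracket: h₀ sin ϕ sin δ + cos ϕ cos δ sin h₀ = 3.1416×0.99297×0.67430 + 0.11840×0.73846×0.00000 = 2.103489 + 0.000000 = 2.103489.
Q̄ = (S_0/π) × [bracket] = (1242/π) × 2.103489 = 831.6 W/m².

Q̄ ≈ 832 W/m²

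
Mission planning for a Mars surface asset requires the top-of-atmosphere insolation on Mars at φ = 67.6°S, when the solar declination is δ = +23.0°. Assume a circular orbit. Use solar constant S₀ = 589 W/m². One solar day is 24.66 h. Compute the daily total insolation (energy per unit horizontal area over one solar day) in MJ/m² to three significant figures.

0.00 MJ/m²

cos H₀ = −tan(-67.6°) tan(+23.000°) = 1.0299 ≥ 1 ⇒ polar night, H₀ = 0 and Q̄ = 0.
Daily total = Q̄ × 24.66 h × 3600 s/h = 0.00 MJ/m².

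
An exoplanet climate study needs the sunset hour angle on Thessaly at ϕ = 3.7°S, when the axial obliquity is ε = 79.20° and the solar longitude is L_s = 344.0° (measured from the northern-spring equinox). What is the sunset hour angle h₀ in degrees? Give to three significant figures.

h₀ = 91.0°

Solar declination: sin δ = sin ε · sin L_s = sin 79.20° × sin 344.0° = -0.27076, so δ = -15.709°.
cos h₀ = −tan ϕ · tan δ = −tan(-3.7°) × tan(-15.709°) = -0.0182, so h₀ = 1.5890 rad = 91.04°.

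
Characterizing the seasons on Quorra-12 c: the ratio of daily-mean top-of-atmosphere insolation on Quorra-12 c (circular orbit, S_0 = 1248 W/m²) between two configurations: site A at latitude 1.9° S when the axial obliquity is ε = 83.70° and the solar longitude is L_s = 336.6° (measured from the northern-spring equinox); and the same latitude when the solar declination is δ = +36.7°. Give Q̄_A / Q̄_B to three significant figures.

— Configuration A (ϕ=-1.9°):
Solar declination: sin δ = sin ε · sin L_s = sin 83.70° × sin 336.6° = -0.39475, so δ = -23.250°.
cos h₀ = −tan(-1.9°) tan(-23.250°) = -0.0143, h₀ = 1.5850 rad.
Bracket: h₀ sin ϕ sin δ + cos ϕ cos δ sin h₀ = 1.5850×-0.03316×-0.39475 + 0.99945×0.91879×0.99990 = 0.020748 + 0.918193 = 0.938941.
Q̄ = (S_0/π) × [bracket] = (1248/π) × 0.938941 = 373.00 W/m².
— Configuration B (ϕ=-1.9°):
cos h₀ = −tan(-1.9°) tan(+36.700°) = 0.0247, h₀ = 1.5461 rad.
Bracket: h₀ sin ϕ sin δ + cos ϕ cos δ sin h₀ = 1.5461×-0.03316×0.59763 + 0.99945×0.80178×0.99969 = -0.030640 + 0.801091 = 0.770451.
Q̄ = (S_0/π) × [bracket] = (1248/π) × 0.770451 = 306.06 W/m².
Ratio Q̄_A / Q̄_B = 373.00 / 306.06 = 1.219.

Q̄_A / Q̄_B ≈ 1.22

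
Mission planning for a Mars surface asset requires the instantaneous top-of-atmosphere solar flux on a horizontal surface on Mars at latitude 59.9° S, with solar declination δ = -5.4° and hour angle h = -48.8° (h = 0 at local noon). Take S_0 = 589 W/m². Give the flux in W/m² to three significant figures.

cos θ_z = sin ϕ sin δ + cos ϕ cos δ cos h = 0.081418 + 0.328874 = 0.410292.
Flux = S_0 · cos θ_z = 589 × 0.410292 = 241.7 W/m².

242 W/m²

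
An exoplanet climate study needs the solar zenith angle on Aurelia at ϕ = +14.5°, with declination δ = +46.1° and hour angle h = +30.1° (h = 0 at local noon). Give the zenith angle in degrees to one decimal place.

cos θ_z = sin ϕ sin δ + cos ϕ cos δ cos h = 0.180412 + 0.580789 = 0.761201.
θ_z = arccos(0.761201) = 40.4°.

θ_z = 40.4°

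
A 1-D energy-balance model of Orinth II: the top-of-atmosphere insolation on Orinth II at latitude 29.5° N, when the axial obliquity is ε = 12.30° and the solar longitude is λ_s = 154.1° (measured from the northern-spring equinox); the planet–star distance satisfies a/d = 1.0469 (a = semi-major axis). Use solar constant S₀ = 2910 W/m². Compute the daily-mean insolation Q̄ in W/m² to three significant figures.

Solar declination: sin δ = sin ε · sin λ_s = sin 12.30° × sin 154.1° = 0.09305, so δ = +5.339°.
cos H₀ = −tan(+29.5°) tan(+5.339°) = -0.0529, H₀ = 1.6237 rad.
Bracket: H₀ sin φ sin δ + cos φ cos δ sin H₀ = 1.6237×0.49242×0.09305 + 0.87036×0.99566×0.99860 = 0.074397 + 0.865369 = 0.939766.
Inverse-square distance factor (a/d)² = 1.0469² = 1.096000.
Q̄ = (S₀/π) × 1.096000 × [bracket] = (2910/π) × 1.096000 × 0.939766 = 954.1 W/m².

Q̄ ≈ 954 W/m²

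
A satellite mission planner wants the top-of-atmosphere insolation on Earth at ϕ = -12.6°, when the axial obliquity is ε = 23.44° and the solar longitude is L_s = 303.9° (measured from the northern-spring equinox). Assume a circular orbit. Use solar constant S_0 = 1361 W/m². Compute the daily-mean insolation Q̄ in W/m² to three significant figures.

Solar declination: sin δ = sin ε · sin L_s = sin 23.44° × sin 303.9° = -0.33017, so δ = -19.279°.
cos h₀ = −tan(-12.6°) tan(-19.279°) = -0.0782, h₀ = 1.6491 rad.
Bracket: h₀ sin ϕ sin δ + cos ϕ cos δ sin h₀ = 1.6491×-0.21814×-0.33017 + 0.97592×0.94392×0.99694 = 0.118774 + 0.918372 = 1.037146.
Q̄ = (S_0/π) × [bracket] = (1361/π) × 1.037146 = 449.3 W/m².

Q̄ ≈ 449 W/m²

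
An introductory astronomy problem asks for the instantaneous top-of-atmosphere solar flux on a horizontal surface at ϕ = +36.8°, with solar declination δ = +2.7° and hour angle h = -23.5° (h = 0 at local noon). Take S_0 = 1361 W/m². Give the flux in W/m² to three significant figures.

1.04e+03 W/m²

cos θ_z = sin ϕ sin δ + cos ϕ cos δ cos h = 0.028218 + 0.733504 = 0.761722.
Flux = S_0 · cos θ_z = 1361 × 0.761722 = 1037 W/m².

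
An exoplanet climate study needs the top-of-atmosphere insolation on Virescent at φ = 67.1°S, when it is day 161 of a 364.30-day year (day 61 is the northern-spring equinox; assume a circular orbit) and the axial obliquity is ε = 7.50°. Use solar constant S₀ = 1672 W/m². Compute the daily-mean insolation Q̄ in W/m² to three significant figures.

Q̄ ≈ 116 W/m²

Solar longitude: λ_s = 360° × (161 − 61)/364.30 = 98.820°.
sin δ = sin 7.50° × sin 98.820° = 0.12898, so δ = +7.411°.
cos H₀ = −tan(-67.1°) tan(+7.411°) = 0.3079, H₀ = 1.2578 rad.
Bracket: H₀ sin φ sin δ + cos φ cos δ sin H₀ = 1.2578×-0.92119×0.12898 + 0.38912×0.99165×0.95141 = -0.149446 + 0.367121 = 0.217675.
Q̄ = (S₀/π) × [bracket] = (1672/π) × 0.217675 = 115.8 W/m².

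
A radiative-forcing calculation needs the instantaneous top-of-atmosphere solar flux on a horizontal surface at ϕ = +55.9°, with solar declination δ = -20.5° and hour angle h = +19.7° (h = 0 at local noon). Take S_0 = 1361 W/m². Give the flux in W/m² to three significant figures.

cos θ_z = sin ϕ sin δ + cos ϕ cos δ cos h = -0.289993 + 0.494399 = 0.204406.
Flux = S_0 · cos θ_z = 1361 × 0.204406 = 278.2 W/m².

278 W/m²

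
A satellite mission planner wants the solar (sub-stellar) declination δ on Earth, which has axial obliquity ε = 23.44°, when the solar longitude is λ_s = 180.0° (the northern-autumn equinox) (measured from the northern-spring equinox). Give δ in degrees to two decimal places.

sin δ = sin ε · sin λ_s = sin 23.44° × sin 180.0° = 0.000000.
δ = arcsin(0.000000) = +0.00°.

δ = +0.00°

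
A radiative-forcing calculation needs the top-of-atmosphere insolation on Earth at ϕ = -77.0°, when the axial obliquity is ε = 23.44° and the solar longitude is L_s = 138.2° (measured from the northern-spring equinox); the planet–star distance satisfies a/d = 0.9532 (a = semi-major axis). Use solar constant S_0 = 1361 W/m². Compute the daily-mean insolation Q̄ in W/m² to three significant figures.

Q̄ ≈ 0.00 W/m²

Solar declination: sin δ = sin ε · sin L_s = sin 23.44° × sin 138.2° = 0.26514, so δ = +15.375°.
cos h₀ = −tan(-77.0°) tan(+15.375°) = 1.1911 ≥ 1 ⇒ polar night, h₀ = 0 and Q̄ = 0.
Inverse-square distance factor (a/d)² = 0.9532² = 0.908590.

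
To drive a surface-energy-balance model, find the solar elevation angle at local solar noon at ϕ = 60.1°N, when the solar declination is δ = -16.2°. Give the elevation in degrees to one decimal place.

13.7°

At local noon the hour angle is zero, so the zenith angle equals |ϕ − δ| = |+60.1° − (-16.200°)| = 76.300°.
Elevation = 90° − 76.300° = 13.7°.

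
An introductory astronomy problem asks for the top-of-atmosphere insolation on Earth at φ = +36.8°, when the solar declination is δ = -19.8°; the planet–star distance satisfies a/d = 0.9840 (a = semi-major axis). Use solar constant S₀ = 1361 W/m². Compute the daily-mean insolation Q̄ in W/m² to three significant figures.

cos H₀ = −tan(+36.8°) tan(-19.800°) = 0.2693, H₀ = 1.2981 rad.
Bracket: H₀ sin φ sin δ + cos φ cos δ sin H₀ = 1.2981×0.59902×-0.33874 + 0.80073×0.94088×0.96305 = -0.263400 + 0.725553 = 0.462153.
Inverse-square distance factor (a/d)² = 0.9840² = 0.968256.
Q̄ = (S₀/π) × 0.968256 × [bracket] = (1361/π) × 0.968256 × 0.462153 = 193.9 W/m².

Q̄ ≈ 194 W/m²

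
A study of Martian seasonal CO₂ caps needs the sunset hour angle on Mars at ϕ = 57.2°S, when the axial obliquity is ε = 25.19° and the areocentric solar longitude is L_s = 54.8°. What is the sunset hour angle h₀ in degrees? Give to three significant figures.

sin δ = sin 25.19° × sin 54.8° = 0.34779, so δ = +20.352°.
cos h₀ = −tan ϕ · tan δ = −tan(-57.2°) × tan(+20.352°) = 0.5756, so h₀ = 0.9575 rad = 54.86°.

h₀ = 54.9°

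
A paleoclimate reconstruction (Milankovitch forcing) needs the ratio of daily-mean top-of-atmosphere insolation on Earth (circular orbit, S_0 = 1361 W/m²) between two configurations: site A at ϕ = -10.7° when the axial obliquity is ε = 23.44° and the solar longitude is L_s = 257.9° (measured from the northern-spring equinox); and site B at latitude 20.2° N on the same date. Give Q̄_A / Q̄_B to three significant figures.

— Configuration A (ϕ=-10.7°):
Solar declination: sin δ = sin ε · sin L_s = sin 23.44° × sin 257.9° = -0.38895, so δ = -22.889°.
cos h₀ = −tan(-10.7°) tan(-22.889°) = -0.0798, h₀ = 1.6507 rad.
Bracket: h₀ sin ϕ sin δ + cos ϕ cos δ sin h₀ = 1.6507×-0.18567×-0.38895 + 0.98261×0.92126×0.99681 = 0.119208 + 0.902352 = 1.021560.
Q̄ = (S_0/π) × [bracket] = (1361/π) × 1.021560 = 442.56 W/m².
— Configuration B (ϕ=+20.2°):
cos h₀ = −tan(+20.2°) tan(-22.889°) = 0.1553, h₀ = 1.4148 rad.
Bracket: h₀ sin ϕ sin δ + cos ϕ cos δ sin h₀ = 1.4148×0.34530×-0.38895 + 0.93849×0.92126×0.98786 = -0.190014 + 0.854097 = 0.664083.
Q̄ = (S_0/π) × [bracket] = (1361/π) × 0.664083 = 287.69 W/m².
Ratio Q̄_A / Q̄_B = 442.56 / 287.69 = 1.538.

Q̄_A / Q̄_B ≈ 1.54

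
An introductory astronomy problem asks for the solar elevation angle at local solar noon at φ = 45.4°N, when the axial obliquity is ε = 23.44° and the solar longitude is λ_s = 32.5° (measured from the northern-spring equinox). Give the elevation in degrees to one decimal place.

56.9°

Solar declination: sin δ = sin ε · sin λ_s = sin 23.44° × sin 32.5° = 0.21373, so δ = +12.341°.
At local noon the hour angle is zero, so the zenith angle equals |φ − δ| = |+45.4° − (+12.341°)| = 33.059°.
Elevation = 90° − 33.059° = 56.9°.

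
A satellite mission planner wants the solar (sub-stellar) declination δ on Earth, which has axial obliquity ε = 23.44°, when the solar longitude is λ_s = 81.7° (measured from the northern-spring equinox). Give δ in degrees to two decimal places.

δ = +23.18°

sin δ = sin ε · sin λ_s = sin 23.44° × sin 81.7° = 0.393622.
δ = arcsin(0.393622) = +23.18°.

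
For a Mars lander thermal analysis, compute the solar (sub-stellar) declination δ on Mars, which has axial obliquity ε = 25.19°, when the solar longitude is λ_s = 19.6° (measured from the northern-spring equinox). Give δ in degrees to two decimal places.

δ = +8.21°

sin δ = sin ε · sin λ_s = sin 25.19° × sin 19.6° = 0.142775.
δ = arcsin(0.142775) = +8.21°.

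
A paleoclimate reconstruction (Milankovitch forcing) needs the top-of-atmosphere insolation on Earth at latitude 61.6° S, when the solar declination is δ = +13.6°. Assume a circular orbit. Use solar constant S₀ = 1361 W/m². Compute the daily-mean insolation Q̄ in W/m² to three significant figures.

Q̄ ≈ 79.9 W/m²

cos H₀ = −tan(-61.6°) tan(+13.600°) = 0.4474, H₀ = 1.1069 rad.
Bracket: H₀ sin φ sin δ + cos φ cos δ sin H₀ = 1.1069×-0.87965×0.23514 + 0.47562×0.97196×0.89432 = -0.228952 + 0.413429 = 0.184477.
Q̄ = (S₀/π) × [bracket] = (1361/π) × 0.184477 = 79.92 W/m².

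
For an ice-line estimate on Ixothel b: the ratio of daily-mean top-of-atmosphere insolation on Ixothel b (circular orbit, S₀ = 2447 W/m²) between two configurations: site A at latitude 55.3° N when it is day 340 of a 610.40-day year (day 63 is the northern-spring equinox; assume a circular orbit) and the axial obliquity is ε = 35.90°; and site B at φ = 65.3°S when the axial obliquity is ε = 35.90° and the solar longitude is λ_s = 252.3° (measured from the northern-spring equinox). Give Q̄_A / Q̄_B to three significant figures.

— Configuration A (φ=+55.3°):
Solar longitude: λ_s = 360° × (340 − 63)/610.40 = 163.368°.
sin δ = sin 35.90° × sin 163.368° = 0.16783, so δ = +9.662°.
cos H₀ = −tan(+55.3°) tan(+9.662°) = -0.2459, H₀ = 1.8192 rad.
Bracket: H₀ sin φ sin δ + cos φ cos δ sin H₀ = 1.8192×0.82214×0.16783 + 0.56928×0.98582×0.96930 = 0.251013 + 0.543979 = 0.794992.
Q̄ = (S₀/π) × [bracket] = (2447/π) × 0.794992 = 619.22 W/m².
— Configuration B (φ=-65.3°):
Solar declination: sin δ = sin ε · sin λ_s = sin 35.90° × sin 252.3° = -0.55861, so δ = -33.960°.
cos H₀ = −tan(-65.3°) tan(-33.960°) = -1.4643 ≤ −1 ⇒ polar day, H₀ = π.
Bracket: H₀ sin φ sin δ + cos φ cos δ sin H₀ = 3.1416×-0.90851×-0.55861 + 0.41787×0.82943×0.00000 = 1.594371 + 0.000000 = 1.594371.
Q̄ = (S₀/π) × [bracket] = (2447/π) × 1.594371 = 1241.9 W/m².
Ratio Q̄_A / Q̄_B = 619.22 / 1241.9 = 0.4986.

Q̄_A / Q̄_B ≈ 0.499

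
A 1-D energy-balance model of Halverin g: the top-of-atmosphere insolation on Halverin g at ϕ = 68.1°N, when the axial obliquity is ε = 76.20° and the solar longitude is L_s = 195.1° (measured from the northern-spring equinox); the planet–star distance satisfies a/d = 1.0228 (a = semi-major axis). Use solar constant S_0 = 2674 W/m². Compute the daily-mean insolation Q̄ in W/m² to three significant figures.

Solar declination: sin δ = sin ε · sin L_s = sin 76.20° × sin 195.1° = -0.25298, so δ = -14.654°.
cos h₀ = −tan(+68.1°) tan(-14.654°) = 0.6505, h₀ = 0.8626 rad.
Bracket: h₀ sin ϕ sin δ + cos ϕ cos δ sin h₀ = 0.8626×0.92784×-0.25298 + 0.37299×0.96747×0.75952 = -0.202474 + 0.274078 = 0.071604.
Inverse-square distance factor (a/d)² = 1.0228² = 1.046120.
Q̄ = (S_0/π) × 1.046120 × [bracket] = (2674/π) × 1.046120 × 0.071604 = 63.76 W/m².

Q̄ ≈ 63.8 W/m²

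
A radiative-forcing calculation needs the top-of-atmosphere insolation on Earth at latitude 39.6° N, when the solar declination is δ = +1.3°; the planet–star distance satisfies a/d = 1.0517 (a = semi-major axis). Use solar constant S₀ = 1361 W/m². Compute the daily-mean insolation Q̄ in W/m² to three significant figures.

cos H₀ = −tan(+39.6°) tan(+1.300°) = -0.0188, H₀ = 1.5896 rad.
Bracket: H₀ sin φ sin δ + cos φ cos δ sin H₀ = 1.5896×0.63742×0.02269 + 0.77051×0.99974×0.99982 = 0.022990 + 0.770171 = 0.793161.
Inverse-square distance factor (a/d)² = 1.0517² = 1.106073.
Q̄ = (S₀/π) × 1.106073 × [bracket] = (1361/π) × 1.106073 × 0.793161 = 380.1 W/m².

Q̄ ≈ 380 W/m²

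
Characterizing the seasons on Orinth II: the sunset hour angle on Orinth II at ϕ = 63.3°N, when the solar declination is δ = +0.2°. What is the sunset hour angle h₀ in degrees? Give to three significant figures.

cos h₀ = −tan ϕ · tan δ = −tan(+63.3°) × tan(+0.200°) = -0.0069, so h₀ = 1.5777 rad = 90.40°.

h₀ = 90.4°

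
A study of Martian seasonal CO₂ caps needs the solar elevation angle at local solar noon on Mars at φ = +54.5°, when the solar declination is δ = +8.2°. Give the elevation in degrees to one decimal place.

43.7°

At local noon the hour angle is zero, so the zenith angle equals |φ − δ| = |+54.5° − (+8.200°)| = 46.300°.
Elevation = 90° − 46.300° = 43.7°.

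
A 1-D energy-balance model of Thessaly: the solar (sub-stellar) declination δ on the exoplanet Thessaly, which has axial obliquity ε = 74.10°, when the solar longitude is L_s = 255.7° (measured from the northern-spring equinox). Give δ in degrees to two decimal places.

sin δ = sin ε · sin L_s = sin 74.10° × sin 255.7° = -0.931942.
δ = arcsin(-0.931942) = -68.74°.

δ = -68.74°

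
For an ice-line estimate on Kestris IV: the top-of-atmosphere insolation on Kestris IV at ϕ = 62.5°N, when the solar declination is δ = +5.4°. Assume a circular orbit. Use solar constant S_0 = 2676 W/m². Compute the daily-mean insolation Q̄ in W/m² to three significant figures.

cos h₀ = −tan(+62.5°) tan(+5.400°) = -0.1816, h₀ = 1.7534 rad.
Bracket: h₀ sin ϕ sin δ + cos ϕ cos δ sin h₀ = 1.7534×0.88701×0.09411 + 0.46175×0.99556×0.98338 = 0.146368 + 0.452060 = 0.598428.
Q̄ = (S_0/π) × [bracket] = (2676/π) × 0.598428 = 509.7 W/m².

Q̄ ≈ 510 W/m²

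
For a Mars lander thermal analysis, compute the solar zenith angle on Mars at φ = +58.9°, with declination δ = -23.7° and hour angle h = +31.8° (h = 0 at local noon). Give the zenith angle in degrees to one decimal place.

θ_z = 86.7°

cos θ_z = sin φ sin δ + cos φ cos δ cos h = -0.344175 + 0.401974 = 0.057799.
θ_z = arccos(0.057799) = 86.7°.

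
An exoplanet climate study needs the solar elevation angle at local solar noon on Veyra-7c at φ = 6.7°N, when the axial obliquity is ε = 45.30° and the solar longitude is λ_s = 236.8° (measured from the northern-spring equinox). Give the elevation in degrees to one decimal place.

Solar declination: sin δ = sin ε · sin λ_s = sin 45.30° × sin 236.8° = -0.59477, so δ = -36.496°.
At local noon the hour angle is zero, so the zenith angle equals |φ − δ| = |+6.7° − (-36.496°)| = 43.196°.
Elevation = 90° − 43.196° = 46.8°.

46.8°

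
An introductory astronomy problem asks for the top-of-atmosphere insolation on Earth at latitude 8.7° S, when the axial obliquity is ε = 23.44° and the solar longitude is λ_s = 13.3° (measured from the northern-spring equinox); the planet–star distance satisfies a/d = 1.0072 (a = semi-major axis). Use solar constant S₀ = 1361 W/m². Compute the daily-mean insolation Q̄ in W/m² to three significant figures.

Q̄ ≈ 423 W/m²

Solar declination: sin δ = sin ε · sin λ_s = sin 23.44° × sin 13.3° = 0.09151, so δ = +5.251°.
cos H₀ = −tan(-8.7°) tan(+5.251°) = 0.0141, H₀ = 1.5567 rad.
Bracket: H₀ sin φ sin δ + cos φ cos δ sin H₀ = 1.5567×-0.15126×0.09151 + 0.98849×0.99580×0.99990 = -0.021548 + 0.984240 = 0.962692.
Inverse-square distance factor (a/d)² = 1.0072² = 1.014452.
Q̄ = (S₀/π) × 1.014452 × [bracket] = (1361/π) × 1.014452 × 0.962692 = 423.1 W/m².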